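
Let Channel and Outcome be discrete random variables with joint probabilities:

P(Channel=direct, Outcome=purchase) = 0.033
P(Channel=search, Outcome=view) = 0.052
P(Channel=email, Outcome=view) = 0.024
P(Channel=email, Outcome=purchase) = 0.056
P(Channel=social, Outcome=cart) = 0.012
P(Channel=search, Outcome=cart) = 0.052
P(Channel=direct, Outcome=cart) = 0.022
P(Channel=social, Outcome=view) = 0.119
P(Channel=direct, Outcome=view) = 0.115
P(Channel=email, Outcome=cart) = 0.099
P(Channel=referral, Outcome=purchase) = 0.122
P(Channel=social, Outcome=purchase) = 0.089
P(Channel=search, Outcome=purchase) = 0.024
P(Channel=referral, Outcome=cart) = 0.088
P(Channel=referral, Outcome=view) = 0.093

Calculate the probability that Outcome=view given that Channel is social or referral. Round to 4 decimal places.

P(Channel=social) = 0.119 + 0.012 + 0.089 = 0.220.
P(Channel=referral) = 0.093 + 0.088 + 0.122 = 0.303.
P(Channel ∈ {social, referral}) = 0.220 + 0.303 = 0.523; P(Outcome=view, Channel ∈ {social, referral}) = 0.119 + 0.093 = 0.212.
P(Outcome=view | Channel ∈ {social, referral}) = 0.212/0.523 = 0.4054.

0.4054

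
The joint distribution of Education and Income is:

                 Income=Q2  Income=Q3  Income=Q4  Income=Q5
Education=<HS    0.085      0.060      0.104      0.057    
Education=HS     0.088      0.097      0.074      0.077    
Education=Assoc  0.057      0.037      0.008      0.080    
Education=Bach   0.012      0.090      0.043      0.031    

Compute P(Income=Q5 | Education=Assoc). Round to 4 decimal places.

P(Education=Assoc) = 0.057 + 0.037 + 0.008 + 0.080 = 0.182.
P(Income=Q5 | Education=Assoc) = 0.080/0.182 = 0.4396.

0.4396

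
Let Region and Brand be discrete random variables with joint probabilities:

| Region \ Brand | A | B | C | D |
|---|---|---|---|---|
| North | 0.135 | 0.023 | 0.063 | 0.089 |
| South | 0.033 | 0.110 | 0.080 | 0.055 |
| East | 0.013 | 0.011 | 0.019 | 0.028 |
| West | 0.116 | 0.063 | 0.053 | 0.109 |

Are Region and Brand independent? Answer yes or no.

no

P(Region=South) = 0.278 and P(Brand=B) = 0.207, so their product is 0.05755, but P(Region=South, Brand=B) = 0.110. Since these differ, Region and Brand are not independent.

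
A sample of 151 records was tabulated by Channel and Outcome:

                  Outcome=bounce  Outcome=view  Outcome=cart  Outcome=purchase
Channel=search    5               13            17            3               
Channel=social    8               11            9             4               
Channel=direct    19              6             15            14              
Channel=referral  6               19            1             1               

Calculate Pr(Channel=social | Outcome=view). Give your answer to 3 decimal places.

0.224

Total with Outcome=view: 13 + 11 + 6 + 19 = 49.
P(Channel=social | Outcome=view) = 11/49 = 0.224.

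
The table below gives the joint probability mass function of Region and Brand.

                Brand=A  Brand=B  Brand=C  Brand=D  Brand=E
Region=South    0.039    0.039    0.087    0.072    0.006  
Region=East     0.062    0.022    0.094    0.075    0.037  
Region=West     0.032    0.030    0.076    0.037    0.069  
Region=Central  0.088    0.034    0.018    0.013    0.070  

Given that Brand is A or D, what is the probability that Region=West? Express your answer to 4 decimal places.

P(Brand=A) = 0.039 + 0.062 + 0.032 + 0.088 = 0.221.
P(Brand=D) = 0.072 + 0.075 + 0.037 + 0.013 = 0.197.
P(Brand ∈ {A, D}) = 0.221 + 0.197 = 0.418; P(Region=West, Brand ∈ {A, D}) = 0.032 + 0.037 = 0.069.
P(Region=West | Brand ∈ {A, D}) = 0.069/0.418 = 0.1651.

0.1651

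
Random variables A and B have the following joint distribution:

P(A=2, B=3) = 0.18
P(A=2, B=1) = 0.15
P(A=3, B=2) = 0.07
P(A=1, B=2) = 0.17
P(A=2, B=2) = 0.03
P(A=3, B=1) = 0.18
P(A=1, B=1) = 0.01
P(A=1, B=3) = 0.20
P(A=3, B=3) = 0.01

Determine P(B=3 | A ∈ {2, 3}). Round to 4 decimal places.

0.3065

P(A=2) = 0.15 + 0.03 + 0.18 = 0.36.
P(A=3) = 0.18 + 0.07 + 0.01 = 0.26.
P(A ∈ {2, 3}) = 0.36 + 0.26 = 0.62; P(B=3, A ∈ {2, 3}) = 0.18 + 0.01 = 0.19.
P(B=3 | A ∈ {2, 3}) = 0.19/0.62 = 0.3065.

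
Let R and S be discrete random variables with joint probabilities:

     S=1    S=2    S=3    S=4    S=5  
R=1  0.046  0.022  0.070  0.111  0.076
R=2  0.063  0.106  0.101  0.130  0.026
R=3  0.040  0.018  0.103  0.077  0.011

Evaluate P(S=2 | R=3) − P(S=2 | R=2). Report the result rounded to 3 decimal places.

P(R=3) = 0.040 + 0.018 + 0.103 + 0.077 + 0.011 = 0.249; P(S=2 | R=3) = 0.018/0.249 = 0.0723.
P(R=2) = 0.063 + 0.106 + 0.101 + 0.130 + 0.026 = 0.426; P(S=2 | R=2) = 0.106/0.426 = 0.2488.
Difference = -0.177.

-0.177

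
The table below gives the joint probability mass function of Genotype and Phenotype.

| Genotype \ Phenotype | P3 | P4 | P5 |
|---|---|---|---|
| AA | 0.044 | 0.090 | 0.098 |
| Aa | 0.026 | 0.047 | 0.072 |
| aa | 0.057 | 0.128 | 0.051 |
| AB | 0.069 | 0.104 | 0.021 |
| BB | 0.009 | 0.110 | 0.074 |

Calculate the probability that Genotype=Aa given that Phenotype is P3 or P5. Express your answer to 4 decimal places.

0.1881

P(Phenotype=P3) = 0.044 + 0.026 + 0.057 + 0.069 + 0.009 = 0.205.
P(Phenotype=P5) = 0.098 + 0.072 + 0.051 + 0.021 + 0.074 = 0.316.
P(Phenotype ∈ {P3, P5}) = 0.205 + 0.316 = 0.521; P(Genotype=Aa, Phenotype ∈ {P3, P5}) = 0.026 + 0.072 = 0.098.
P(Genotype=Aa | Phenotype ∈ {P3, P5}) = 0.098/0.521 = 0.1881.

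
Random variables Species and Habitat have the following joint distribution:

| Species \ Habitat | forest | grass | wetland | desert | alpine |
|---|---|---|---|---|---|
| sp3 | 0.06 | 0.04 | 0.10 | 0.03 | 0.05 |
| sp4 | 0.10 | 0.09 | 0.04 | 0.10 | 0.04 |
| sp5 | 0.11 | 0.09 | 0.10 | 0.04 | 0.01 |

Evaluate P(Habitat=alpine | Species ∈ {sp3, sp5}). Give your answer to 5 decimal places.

P(Species=sp3) = 0.06 + 0.04 + 0.10 + 0.03 + 0.05 = 0.28.
P(Species=sp5) = 0.11 + 0.09 + 0.10 + 0.04 + 0.01 = 0.35.
P(Species ∈ {sp3, sp5}) = 0.28 + 0.35 = 0.63; P(Habitat=alpine, Species ∈ {sp3, sp5}) = 0.05 + 0.01 = 0.06.
P(Habitat=alpine | Species ∈ {sp3, sp5}) = 0.06/0.63 = 0.09524.

0.09524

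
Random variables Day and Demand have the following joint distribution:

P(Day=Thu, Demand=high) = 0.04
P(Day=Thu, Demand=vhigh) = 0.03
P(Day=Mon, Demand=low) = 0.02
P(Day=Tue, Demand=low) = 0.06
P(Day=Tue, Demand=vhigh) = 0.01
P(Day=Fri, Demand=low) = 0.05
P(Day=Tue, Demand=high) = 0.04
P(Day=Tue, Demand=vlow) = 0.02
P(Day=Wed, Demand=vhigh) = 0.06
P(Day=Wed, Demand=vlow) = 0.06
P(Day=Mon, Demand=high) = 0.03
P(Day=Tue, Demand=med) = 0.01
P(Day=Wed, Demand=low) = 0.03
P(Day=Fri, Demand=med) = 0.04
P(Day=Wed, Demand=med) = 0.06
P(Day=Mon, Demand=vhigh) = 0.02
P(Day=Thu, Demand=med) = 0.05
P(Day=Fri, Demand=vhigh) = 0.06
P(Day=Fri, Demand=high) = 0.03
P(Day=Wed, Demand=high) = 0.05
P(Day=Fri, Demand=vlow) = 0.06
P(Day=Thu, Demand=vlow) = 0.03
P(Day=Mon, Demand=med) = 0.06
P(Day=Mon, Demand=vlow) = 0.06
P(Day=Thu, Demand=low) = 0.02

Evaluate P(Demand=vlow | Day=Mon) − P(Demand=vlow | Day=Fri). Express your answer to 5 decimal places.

P(Day=Mon) = 0.06 + 0.02 + 0.06 + 0.03 + 0.02 = 0.19; P(Demand=vlow | Day=Mon) = 0.06/0.19 = 0.315789.
P(Day=Fri) = 0.06 + 0.05 + 0.04 + 0.03 + 0.06 = 0.24; P(Demand=vlow | Day=Fri) = 0.06/0.24 = 0.250000.
Difference = 0.06579.

0.06579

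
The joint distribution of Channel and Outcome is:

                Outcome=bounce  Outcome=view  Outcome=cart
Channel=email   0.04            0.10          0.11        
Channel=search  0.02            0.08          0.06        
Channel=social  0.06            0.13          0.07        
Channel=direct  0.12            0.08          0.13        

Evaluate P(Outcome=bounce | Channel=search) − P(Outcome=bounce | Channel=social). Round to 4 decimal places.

P(Channel=search) = 0.02 + 0.08 + 0.06 = 0.16; P(Outcome=bounce | Channel=search) = 0.02/0.16 = 0.12500.
P(Channel=social) = 0.06 + 0.13 + 0.07 = 0.26; P(Outcome=bounce | Channel=social) = 0.06/0.26 = 0.23077.
Difference = -0.1058.

-0.1058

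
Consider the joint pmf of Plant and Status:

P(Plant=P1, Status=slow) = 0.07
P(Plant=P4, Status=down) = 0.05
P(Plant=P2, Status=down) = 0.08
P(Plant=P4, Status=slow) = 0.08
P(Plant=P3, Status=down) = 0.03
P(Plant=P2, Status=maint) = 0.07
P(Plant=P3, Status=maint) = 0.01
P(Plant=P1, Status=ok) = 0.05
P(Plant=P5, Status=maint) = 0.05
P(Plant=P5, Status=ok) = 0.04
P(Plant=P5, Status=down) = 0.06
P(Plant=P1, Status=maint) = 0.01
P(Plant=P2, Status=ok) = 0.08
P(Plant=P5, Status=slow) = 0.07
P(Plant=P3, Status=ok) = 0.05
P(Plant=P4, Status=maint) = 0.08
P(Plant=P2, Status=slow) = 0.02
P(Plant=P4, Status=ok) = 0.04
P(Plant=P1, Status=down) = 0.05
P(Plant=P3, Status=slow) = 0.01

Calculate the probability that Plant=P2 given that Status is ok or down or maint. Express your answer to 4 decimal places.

P(Status=ok) = 0.05 + 0.08 + 0.05 + 0.04 + 0.04 = 0.26.
P(Status=down) = 0.05 + 0.08 + 0.03 + 0.05 + 0.06 = 0.27.
P(Status=maint) = 0.01 + 0.07 + 0.01 + 0.08 + 0.05 = 0.22.
P(Status ∈ {ok, down, maint}) = 0.26 + 0.27 + 0.22 = 0.75; P(Plant=P2, Status ∈ {ok, down, maint}) = 0.08 + 0.08 + 0.07 = 0.23.
P(Plant=P2 | Status ∈ {ok, down, maint}) = 0.23/0.75 = 0.3067.

0.3067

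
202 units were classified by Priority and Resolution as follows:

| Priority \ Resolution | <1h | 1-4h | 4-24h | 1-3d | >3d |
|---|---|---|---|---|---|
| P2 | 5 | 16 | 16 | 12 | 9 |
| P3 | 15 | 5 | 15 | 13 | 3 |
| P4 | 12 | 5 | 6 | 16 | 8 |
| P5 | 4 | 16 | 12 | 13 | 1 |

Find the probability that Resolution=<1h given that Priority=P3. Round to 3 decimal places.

0.294

Total with Priority=P3: 15 + 5 + 15 + 13 + 3 = 51.
P(Resolution=<1h | Priority=P3) = 15/51 = 0.294.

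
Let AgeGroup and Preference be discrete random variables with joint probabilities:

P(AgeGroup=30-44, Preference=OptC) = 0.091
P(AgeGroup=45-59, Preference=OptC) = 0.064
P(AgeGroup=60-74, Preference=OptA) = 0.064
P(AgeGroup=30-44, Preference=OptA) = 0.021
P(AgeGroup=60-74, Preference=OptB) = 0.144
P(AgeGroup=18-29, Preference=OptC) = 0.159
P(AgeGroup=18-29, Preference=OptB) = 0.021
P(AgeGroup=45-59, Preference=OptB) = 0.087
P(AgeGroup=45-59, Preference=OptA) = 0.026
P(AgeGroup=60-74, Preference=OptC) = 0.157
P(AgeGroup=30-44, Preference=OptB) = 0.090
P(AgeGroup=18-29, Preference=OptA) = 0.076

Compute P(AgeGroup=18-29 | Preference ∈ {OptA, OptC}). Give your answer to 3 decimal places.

0.357

P(Preference=OptA) = 0.076 + 0.021 + 0.026 + 0.064 = 0.187.
P(Preference=OptC) = 0.159 + 0.091 + 0.064 + 0.157 = 0.471.
P(Preference ∈ {OptA, OptC}) = 0.187 + 0.471 = 0.658; P(AgeGroup=18-29, Preference ∈ {OptA, OptC}) = 0.076 + 0.159 = 0.235.
P(AgeGroup=18-29 | Preference ∈ {OptA, OptC}) = 0.235/0.658 = 0.357.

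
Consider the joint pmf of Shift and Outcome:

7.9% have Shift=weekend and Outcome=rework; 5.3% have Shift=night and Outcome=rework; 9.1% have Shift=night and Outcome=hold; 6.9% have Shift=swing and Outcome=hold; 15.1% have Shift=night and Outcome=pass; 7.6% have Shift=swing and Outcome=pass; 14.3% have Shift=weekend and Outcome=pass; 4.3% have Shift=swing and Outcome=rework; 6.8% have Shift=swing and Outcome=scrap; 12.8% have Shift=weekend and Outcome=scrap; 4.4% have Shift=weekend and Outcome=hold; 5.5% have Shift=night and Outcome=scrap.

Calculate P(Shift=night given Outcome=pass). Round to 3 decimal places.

P(Outcome=pass) = 0.076 + 0.151 + 0.143 = 0.370.
P(Shift=night | Outcome=pass) = 0.151/0.370 = 0.408.

0.408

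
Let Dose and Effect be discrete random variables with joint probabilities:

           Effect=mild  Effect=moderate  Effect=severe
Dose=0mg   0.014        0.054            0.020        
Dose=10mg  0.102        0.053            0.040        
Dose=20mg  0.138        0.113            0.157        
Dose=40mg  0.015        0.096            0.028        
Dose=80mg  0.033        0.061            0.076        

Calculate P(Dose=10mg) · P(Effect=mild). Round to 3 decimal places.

P(Dose=10mg) = 0.102 + 0.053 + 0.040 = 0.195.
P(Effect=mild) = 0.014 + 0.102 + 0.138 + 0.015 + 0.033 = 0.302.
Product: 0.195 × 0.302 = 0.059.

0.059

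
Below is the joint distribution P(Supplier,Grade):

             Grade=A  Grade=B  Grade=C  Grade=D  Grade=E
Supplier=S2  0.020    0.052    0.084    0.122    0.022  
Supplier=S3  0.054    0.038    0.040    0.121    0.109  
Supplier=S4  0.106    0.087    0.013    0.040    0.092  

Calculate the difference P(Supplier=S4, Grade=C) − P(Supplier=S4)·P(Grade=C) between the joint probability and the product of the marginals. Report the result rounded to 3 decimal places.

P(Supplier=S4) = 0.106 + 0.087 + 0.013 + 0.040 + 0.092 = 0.338.
P(Grade=C) = 0.084 + 0.040 + 0.013 = 0.137.
P(Supplier=S4, Grade=C) − P(Supplier=S4)P(Grade=C) = 0.013 − 0.338×0.137 = -0.033.

-0.033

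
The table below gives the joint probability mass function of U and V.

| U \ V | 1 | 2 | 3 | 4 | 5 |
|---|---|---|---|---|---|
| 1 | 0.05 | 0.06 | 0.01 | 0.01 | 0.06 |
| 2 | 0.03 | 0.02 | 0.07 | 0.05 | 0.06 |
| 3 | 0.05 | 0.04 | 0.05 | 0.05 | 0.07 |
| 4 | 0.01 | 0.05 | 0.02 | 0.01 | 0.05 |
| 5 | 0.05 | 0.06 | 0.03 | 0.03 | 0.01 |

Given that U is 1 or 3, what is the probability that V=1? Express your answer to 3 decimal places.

P(U=1) = 0.05 + 0.06 + 0.01 + 0.01 + 0.06 = 0.19.
P(U=3) = 0.05 + 0.04 + 0.05 + 0.05 + 0.07 = 0.26.
P(U ∈ {1, 3}) = 0.19 + 0.26 = 0.45; P(V=1, U ∈ {1, 3}) = 0.05 + 0.05 = 0.10.
P(V=1 | U ∈ {1, 3}) = 0.10/0.45 = 0.222.

0.222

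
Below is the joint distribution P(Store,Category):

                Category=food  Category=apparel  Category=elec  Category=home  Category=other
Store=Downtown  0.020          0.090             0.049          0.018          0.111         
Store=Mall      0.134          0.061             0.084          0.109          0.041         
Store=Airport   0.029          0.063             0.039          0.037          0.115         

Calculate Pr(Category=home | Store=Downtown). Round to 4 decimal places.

0.0625

P(Store=Downtown) = 0.020 + 0.090 + 0.049 + 0.018 + 0.111 = 0.288.
P(Category=home | Store=Downtown) = 0.018/0.288 = 0.0625.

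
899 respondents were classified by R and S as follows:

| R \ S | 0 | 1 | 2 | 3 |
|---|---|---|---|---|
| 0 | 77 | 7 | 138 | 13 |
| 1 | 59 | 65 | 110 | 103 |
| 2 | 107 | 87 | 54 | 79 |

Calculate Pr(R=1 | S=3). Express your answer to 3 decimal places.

Total with S=3: 13 + 103 + 79 = 195.
P(R=1 | S=3) = 103/195 = 0.528.

0.528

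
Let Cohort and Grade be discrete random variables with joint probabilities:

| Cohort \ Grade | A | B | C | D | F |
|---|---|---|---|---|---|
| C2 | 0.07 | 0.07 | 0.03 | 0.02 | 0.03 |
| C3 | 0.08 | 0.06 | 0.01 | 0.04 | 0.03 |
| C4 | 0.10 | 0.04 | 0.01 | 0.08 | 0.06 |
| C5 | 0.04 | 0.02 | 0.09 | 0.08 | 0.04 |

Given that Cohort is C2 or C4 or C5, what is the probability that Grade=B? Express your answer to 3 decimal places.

P(Cohort=C2) = 0.07 + 0.07 + 0.03 + 0.02 + 0.03 = 0.22.
P(Cohort=C4) = 0.10 + 0.04 + 0.01 + 0.08 + 0.06 = 0.29.
P(Cohort=C5) = 0.04 + 0.02 + 0.09 + 0.08 + 0.04 = 0.27.
P(Cohort ∈ {C2, C4, C5}) = 0.22 + 0.29 + 0.27 = 0.78; P(Grade=B, Cohort ∈ {C2, C4, C5}) = 0.07 + 0.04 + 0.02 = 0.13.
P(Grade=B | Cohort ∈ {C2, C4, C5}) = 0.13/0.78 = 0.167.

0.167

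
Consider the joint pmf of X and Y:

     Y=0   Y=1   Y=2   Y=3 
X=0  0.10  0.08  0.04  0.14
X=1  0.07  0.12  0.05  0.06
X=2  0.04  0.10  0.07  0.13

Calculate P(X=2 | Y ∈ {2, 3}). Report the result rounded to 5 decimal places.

P(Y=2) = 0.04 + 0.05 + 0.07 = 0.16.
P(Y=3) = 0.14 + 0.06 + 0.13 = 0.33.
P(Y ∈ {2, 3}) = 0.16 + 0.33 = 0.49; P(X=2, Y ∈ {2, 3}) = 0.07 + 0.13 = 0.20.
P(X=2 | Y ∈ {2, 3}) = 0.20/0.49 = 0.40816.

0.40816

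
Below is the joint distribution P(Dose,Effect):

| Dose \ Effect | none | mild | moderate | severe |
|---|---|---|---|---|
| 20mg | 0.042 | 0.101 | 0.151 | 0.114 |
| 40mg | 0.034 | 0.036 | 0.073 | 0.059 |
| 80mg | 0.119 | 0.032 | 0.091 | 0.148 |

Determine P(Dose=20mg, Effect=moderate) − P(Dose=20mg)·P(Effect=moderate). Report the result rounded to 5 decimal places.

P(Dose=20mg) = 0.042 + 0.101 + 0.151 + 0.114 = 0.408.
P(Effect=moderate) = 0.151 + 0.073 + 0.091 = 0.315.
P(Dose=20mg, Effect=moderate) − P(Dose=20mg)P(Effect=moderate) = 0.151 − 0.408×0.315 = 0.02248.

0.02248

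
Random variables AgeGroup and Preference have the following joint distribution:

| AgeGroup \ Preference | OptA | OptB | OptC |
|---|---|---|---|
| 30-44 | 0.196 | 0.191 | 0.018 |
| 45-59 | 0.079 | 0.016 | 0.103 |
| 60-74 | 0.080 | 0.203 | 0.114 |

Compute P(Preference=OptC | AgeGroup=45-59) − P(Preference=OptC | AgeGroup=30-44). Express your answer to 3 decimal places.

0.476

P(AgeGroup=45-59) = 0.079 + 0.016 + 0.103 = 0.198; P(Preference=OptC | AgeGroup=45-59) = 0.103/0.198 = 0.5202.
P(AgeGroup=30-44) = 0.196 + 0.191 + 0.018 = 0.405; P(Preference=OptC | AgeGroup=30-44) = 0.018/0.405 = 0.0444.
Difference = 0.476.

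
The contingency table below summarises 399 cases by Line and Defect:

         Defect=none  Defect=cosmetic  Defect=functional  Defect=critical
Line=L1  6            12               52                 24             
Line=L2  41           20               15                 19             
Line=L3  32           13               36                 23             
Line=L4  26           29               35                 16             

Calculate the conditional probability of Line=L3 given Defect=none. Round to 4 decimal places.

Total with Defect=none: 6 + 41 + 32 + 26 = 105.
P(Line=L3 | Defect=none) = 32/105 = 0.3048.

0.3048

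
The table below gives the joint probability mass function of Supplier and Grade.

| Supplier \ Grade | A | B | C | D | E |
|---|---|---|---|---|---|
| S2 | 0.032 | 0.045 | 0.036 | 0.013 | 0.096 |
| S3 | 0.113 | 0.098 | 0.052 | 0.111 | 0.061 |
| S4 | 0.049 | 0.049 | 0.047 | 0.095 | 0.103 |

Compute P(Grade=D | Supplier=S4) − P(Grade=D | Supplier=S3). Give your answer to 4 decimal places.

P(Supplier=S4) = 0.049 + 0.049 + 0.047 + 0.095 + 0.103 = 0.343; P(Grade=D | Supplier=S4) = 0.095/0.343 = 0.27697.
P(Supplier=S3) = 0.113 + 0.098 + 0.052 + 0.111 + 0.061 = 0.435; P(Grade=D | Supplier=S3) = 0.111/0.435 = 0.25517.
Difference = 0.0218.

0.0218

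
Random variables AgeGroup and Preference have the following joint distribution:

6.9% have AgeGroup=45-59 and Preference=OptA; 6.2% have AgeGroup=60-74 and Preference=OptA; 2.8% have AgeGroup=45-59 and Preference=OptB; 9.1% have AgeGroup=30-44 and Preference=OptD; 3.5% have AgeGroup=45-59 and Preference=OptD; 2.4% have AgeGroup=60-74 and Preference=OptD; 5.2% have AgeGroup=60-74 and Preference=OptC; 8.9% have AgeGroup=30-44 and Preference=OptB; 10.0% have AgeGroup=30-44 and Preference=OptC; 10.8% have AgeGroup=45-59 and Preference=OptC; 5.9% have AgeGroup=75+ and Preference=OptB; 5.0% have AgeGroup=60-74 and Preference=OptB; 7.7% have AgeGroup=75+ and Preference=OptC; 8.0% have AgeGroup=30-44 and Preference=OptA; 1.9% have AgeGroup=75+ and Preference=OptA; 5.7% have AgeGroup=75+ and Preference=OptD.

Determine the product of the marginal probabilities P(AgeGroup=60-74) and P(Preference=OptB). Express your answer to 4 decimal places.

0.0425

P(AgeGroup=60-74) = 0.062 + 0.050 + 0.052 + 0.024 = 0.188.
P(Preference=OptB) = 0.089 + 0.028 + 0.050 + 0.059 = 0.226.
Product: 0.188 × 0.226 = 0.0425.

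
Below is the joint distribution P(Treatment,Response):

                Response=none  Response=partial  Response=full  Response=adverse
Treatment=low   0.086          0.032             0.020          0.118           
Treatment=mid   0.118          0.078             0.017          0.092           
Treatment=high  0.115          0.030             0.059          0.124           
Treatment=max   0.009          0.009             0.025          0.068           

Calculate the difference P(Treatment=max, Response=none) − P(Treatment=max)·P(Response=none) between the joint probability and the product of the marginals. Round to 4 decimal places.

-0.0274

P(Treatment=max) = 0.009 + 0.009 + 0.025 + 0.068 = 0.111.
P(Response=none) = 0.086 + 0.118 + 0.115 + 0.009 = 0.328.
P(Treatment=max, Response=none) − P(Treatment=max)P(Response=none) = 0.009 − 0.111×0.328 = -0.0274.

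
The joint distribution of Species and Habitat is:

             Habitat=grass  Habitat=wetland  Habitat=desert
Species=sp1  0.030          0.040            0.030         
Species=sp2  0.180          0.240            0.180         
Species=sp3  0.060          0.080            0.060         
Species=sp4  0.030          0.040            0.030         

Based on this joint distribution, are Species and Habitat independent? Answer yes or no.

yes

Every cell satisfies P(Species,Habitat) = P(Species)·P(Habitat). For instance P(Species=sp3) = 0.200, P(Habitat=desert) = 0.300, and 0.200×0.300 = 0.060 matches the joint entry. So Species and Habitat are independent.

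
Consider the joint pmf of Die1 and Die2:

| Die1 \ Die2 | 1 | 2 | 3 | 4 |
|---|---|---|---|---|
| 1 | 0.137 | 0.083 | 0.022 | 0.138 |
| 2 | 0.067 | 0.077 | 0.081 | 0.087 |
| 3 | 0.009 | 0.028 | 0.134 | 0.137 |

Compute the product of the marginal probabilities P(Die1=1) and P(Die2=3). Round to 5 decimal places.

P(Die1=1) = 0.137 + 0.083 + 0.022 + 0.138 = 0.380.
P(Die2=3) = 0.022 + 0.081 + 0.134 = 0.237.
Product: 0.380 × 0.237 = 0.09006.

0.09006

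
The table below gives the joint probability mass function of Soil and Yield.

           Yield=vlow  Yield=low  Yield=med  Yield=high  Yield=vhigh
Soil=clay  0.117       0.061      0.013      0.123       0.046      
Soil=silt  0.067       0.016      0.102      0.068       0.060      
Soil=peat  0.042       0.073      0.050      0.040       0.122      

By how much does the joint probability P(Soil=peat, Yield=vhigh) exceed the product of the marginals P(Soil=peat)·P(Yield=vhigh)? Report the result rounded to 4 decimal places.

P(Soil=peat) = 0.042 + 0.073 + 0.050 + 0.040 + 0.122 = 0.327.
P(Yield=vhigh) = 0.046 + 0.060 + 0.122 = 0.228.
P(Soil=peat, Yield=vhigh) − P(Soil=peat)P(Yield=vhigh) = 0.122 − 0.327×0.228 = 0.0474.

0.0474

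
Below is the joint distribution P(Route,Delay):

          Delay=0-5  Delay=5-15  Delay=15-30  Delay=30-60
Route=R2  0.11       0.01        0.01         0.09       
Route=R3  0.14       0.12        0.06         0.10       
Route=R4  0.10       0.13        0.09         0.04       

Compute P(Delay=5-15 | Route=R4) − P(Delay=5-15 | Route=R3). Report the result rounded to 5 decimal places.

P(Route=R4) = 0.10 + 0.13 + 0.09 + 0.04 = 0.36; P(Delay=5-15 | Route=R4) = 0.13/0.36 = 0.361111.
P(Route=R3) = 0.14 + 0.12 + 0.06 + 0.10 = 0.42; P(Delay=5-15 | Route=R3) = 0.12/0.42 = 0.285714.
Difference = 0.07540.

0.07540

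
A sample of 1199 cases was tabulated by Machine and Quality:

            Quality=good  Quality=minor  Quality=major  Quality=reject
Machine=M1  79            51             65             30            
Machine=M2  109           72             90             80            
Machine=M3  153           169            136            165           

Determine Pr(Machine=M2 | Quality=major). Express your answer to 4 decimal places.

Total with Quality=major: 65 + 90 + 136 = 291.
P(Machine=M2 | Quality=major) = 90/291 = 0.3093.

0.3093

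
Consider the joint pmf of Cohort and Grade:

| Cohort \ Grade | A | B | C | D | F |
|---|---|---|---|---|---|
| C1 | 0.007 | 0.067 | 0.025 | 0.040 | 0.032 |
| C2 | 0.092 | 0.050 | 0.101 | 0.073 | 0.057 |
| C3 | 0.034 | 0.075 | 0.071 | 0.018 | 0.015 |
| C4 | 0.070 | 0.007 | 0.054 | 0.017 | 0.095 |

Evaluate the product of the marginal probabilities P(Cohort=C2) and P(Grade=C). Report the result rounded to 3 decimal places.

P(Cohort=C2) = 0.092 + 0.050 + 0.101 + 0.073 + 0.057 = 0.373.
P(Grade=C) = 0.025 + 0.101 + 0.071 + 0.054 = 0.251.
Product: 0.373 × 0.251 = 0.094.

0.094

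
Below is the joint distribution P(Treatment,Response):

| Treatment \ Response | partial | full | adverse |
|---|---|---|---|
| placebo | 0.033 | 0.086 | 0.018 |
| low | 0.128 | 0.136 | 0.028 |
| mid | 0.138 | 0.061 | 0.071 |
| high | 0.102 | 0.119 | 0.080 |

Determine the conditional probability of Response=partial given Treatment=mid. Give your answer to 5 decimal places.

0.51111

P(Treatment=mid) = 0.138 + 0.061 + 0.071 = 0.270.
P(Response=partial | Treatment=mid) = 0.138/0.270 = 0.51111.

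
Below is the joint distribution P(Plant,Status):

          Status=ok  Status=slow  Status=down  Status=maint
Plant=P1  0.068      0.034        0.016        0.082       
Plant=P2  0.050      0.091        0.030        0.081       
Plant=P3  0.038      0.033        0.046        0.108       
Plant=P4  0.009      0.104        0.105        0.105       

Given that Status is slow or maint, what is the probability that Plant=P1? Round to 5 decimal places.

0.18182

P(Status=slow) = 0.034 + 0.091 + 0.033 + 0.104 = 0.262.
P(Status=maint) = 0.082 + 0.081 + 0.108 + 0.105 = 0.376.
P(Status ∈ {slow, maint}) = 0.262 + 0.376 = 0.638; P(Plant=P1, Status ∈ {slow, maint}) = 0.034 + 0.082 = 0.116.
P(Plant=P1 | Status ∈ {slow, maint}) = 0.116/0.638 = 0.18182.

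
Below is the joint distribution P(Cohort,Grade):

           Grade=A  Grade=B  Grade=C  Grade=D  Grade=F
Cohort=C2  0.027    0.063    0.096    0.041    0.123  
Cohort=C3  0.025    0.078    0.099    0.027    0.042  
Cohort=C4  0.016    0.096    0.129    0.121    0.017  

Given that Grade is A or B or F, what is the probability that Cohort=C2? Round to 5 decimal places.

0.43737

P(Grade=A) = 0.027 + 0.025 + 0.016 = 0.068.
P(Grade=B) = 0.063 + 0.078 + 0.096 = 0.237.
P(Grade=F) = 0.123 + 0.042 + 0.017 = 0.182.
P(Grade ∈ {A, B, F}) = 0.068 + 0.237 + 0.182 = 0.487; P(Cohort=C2, Grade ∈ {A, B, F}) = 0.027 + 0.063 + 0.123 = 0.213.
P(Cohort=C2 | Grade ∈ {A, B, F}) = 0.213/0.487 = 0.43737.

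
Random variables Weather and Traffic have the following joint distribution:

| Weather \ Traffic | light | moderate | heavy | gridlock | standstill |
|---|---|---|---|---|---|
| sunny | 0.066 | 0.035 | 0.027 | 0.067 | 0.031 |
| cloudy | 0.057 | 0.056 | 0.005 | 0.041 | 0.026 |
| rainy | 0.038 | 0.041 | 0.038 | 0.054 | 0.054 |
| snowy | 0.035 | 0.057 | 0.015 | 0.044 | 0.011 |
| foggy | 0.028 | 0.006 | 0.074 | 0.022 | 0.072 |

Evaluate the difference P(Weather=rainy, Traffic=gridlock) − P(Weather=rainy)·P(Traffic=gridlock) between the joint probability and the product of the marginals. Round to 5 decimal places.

0.00270

P(Weather=rainy) = 0.038 + 0.041 + 0.038 + 0.054 + 0.054 = 0.225.
P(Traffic=gridlock) = 0.067 + 0.041 + 0.054 + 0.044 + 0.022 = 0.228.
P(Weather=rainy, Traffic=gridlock) − P(Weather=rainy)P(Traffic=gridlock) = 0.054 − 0.225×0.228 = 0.00270.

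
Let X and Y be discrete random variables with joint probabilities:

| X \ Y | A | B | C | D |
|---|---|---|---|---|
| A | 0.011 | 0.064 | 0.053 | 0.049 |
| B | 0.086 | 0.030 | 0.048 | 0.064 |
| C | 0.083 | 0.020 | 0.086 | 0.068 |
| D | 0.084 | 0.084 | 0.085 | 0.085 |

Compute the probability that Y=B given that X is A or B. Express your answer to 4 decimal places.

P(X=A) = 0.011 + 0.064 + 0.053 + 0.049 = 0.177.
P(X=B) = 0.086 + 0.030 + 0.048 + 0.064 = 0.228.
P(X ∈ {A, B}) = 0.177 + 0.228 = 0.405; P(Y=B, X ∈ {A, B}) = 0.064 + 0.030 = 0.094.
P(Y=B | X ∈ {A, B}) = 0.094/0.405 = 0.2321.

0.2321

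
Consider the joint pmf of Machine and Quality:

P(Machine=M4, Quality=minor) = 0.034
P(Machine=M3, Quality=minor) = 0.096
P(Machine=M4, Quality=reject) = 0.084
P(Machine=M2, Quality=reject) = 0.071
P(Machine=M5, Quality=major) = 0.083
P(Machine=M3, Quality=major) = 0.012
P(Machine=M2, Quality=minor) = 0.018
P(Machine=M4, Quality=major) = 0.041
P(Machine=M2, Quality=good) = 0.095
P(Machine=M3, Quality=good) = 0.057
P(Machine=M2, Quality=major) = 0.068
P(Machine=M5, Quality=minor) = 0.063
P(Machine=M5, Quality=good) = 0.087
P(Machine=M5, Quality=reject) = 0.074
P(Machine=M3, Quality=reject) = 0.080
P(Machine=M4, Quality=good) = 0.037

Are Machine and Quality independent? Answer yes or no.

no

P(Machine=M3) = 0.245 and P(Quality=minor) = 0.211, so their product is 0.05170, but P(Machine=M3, Quality=minor) = 0.096. Since these differ, Machine and Quality are not independent.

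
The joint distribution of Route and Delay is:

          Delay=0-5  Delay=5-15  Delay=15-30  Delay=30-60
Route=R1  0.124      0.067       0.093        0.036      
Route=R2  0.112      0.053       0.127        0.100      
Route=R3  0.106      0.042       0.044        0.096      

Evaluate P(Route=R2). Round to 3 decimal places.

P(Route=R2) = 0.112 + 0.053 + 0.127 + 0.100 = 0.392.

0.392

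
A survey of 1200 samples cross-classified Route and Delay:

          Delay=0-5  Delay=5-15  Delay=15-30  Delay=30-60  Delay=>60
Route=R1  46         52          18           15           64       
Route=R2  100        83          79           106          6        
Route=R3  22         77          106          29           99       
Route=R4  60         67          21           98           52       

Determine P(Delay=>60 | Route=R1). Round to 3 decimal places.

Total with Route=R1: 46 + 52 + 18 + 15 + 64 = 195.
P(Delay=>60 | Route=R1) = 64/195 = 0.328.

0.328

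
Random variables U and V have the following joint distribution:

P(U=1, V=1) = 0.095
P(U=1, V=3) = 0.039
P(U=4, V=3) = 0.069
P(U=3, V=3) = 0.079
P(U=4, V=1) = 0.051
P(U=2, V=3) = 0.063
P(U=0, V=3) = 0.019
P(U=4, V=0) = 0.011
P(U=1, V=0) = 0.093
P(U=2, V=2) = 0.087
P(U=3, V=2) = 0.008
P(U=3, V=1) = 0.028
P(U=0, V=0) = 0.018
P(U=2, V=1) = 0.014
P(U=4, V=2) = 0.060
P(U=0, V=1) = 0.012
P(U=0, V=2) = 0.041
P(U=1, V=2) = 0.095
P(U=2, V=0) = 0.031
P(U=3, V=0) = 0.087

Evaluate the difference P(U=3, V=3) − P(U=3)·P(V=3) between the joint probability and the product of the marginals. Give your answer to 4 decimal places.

P(U=3) = 0.087 + 0.028 + 0.008 + 0.079 = 0.202.
P(V=3) = 0.019 + 0.039 + 0.063 + 0.079 + 0.069 = 0.269.
P(U=3, V=3) − P(U=3)P(V=3) = 0.079 − 0.202×0.269 = 0.0247.

0.0247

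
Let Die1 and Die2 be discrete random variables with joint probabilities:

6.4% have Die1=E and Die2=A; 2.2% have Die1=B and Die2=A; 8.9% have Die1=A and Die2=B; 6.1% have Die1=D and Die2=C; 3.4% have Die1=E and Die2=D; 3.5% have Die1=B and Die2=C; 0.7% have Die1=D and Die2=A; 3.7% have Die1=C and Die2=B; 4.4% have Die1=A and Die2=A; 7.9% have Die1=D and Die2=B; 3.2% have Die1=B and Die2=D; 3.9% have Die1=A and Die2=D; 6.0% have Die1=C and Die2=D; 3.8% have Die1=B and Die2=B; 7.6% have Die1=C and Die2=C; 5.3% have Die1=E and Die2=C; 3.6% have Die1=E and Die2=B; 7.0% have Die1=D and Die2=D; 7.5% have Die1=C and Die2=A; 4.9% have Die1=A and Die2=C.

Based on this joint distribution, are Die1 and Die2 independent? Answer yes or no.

P(Die1=D) = 0.217 and P(Die2=A) = 0.212, so their product is 0.04600, but P(Die1=D, Die2=A) = 0.007. Since these differ, Die1 and Die2 are not independent.

no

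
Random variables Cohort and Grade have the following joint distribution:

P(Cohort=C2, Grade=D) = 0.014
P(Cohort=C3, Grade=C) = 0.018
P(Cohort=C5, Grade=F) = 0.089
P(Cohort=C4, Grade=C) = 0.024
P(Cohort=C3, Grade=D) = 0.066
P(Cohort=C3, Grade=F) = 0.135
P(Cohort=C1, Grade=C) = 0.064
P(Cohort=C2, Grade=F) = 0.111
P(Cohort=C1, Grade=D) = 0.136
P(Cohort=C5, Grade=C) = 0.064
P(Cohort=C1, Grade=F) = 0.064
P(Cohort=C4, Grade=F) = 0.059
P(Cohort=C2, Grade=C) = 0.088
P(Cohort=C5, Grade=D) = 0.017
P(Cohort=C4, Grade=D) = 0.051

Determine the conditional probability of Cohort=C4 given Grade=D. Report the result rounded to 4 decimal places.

P(Grade=D) = 0.136 + 0.014 + 0.066 + 0.051 + 0.017 = 0.284.
P(Cohort=C4 | Grade=D) = 0.051/0.284 = 0.1796.

0.1796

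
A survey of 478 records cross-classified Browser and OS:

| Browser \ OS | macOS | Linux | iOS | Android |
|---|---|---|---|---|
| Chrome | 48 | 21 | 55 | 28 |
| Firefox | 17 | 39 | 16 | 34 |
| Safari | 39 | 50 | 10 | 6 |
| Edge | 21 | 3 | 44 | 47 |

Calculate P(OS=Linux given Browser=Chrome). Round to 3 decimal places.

0.138

Total with Browser=Chrome: 48 + 21 + 55 + 28 = 152.
P(OS=Linux | Browser=Chrome) = 21/152 = 0.138.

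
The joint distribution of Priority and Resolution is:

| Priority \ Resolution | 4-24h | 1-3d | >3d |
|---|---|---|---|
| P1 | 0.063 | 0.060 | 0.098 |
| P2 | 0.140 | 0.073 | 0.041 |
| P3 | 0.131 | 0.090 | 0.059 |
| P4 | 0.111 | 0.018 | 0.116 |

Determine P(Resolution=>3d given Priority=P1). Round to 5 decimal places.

P(Priority=P1) = 0.063 + 0.060 + 0.098 = 0.221.
P(Resolution=>3d | Priority=P1) = 0.098/0.221 = 0.44344.

0.44344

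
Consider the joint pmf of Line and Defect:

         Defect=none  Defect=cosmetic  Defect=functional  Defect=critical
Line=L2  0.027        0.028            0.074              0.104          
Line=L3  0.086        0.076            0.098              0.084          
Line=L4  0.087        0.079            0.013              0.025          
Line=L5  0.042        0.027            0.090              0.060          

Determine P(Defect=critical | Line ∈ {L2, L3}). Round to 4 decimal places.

0.3258

P(Line=L2) = 0.027 + 0.028 + 0.074 + 0.104 = 0.233.
P(Line=L3) = 0.086 + 0.076 + 0.098 + 0.084 = 0.344.
P(Line ∈ {L2, L3}) = 0.233 + 0.344 = 0.577; P(Defect=critical, Line ∈ {L2, L3}) = 0.104 + 0.084 = 0.188.
P(Defect=critical | Line ∈ {L2, L3}) = 0.188/0.577 = 0.3258.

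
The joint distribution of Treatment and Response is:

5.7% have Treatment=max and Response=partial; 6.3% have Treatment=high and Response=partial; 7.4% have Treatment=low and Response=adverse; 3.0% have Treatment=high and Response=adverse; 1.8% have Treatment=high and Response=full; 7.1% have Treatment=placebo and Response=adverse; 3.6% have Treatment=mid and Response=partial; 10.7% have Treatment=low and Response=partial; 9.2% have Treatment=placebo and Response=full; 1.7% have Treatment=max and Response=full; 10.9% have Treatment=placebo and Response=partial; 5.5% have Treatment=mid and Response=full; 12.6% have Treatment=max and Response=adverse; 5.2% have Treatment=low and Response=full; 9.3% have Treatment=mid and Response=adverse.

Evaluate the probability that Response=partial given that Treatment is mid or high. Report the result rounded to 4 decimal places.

0.3356

P(Treatment=mid) = 0.036 + 0.055 + 0.093 = 0.184.
P(Treatment=high) = 0.063 + 0.018 + 0.030 = 0.111.
P(Treatment ∈ {mid, high}) = 0.184 + 0.111 = 0.295; P(Response=partial, Treatment ∈ {mid, high}) = 0.036 + 0.063 = 0.099.
P(Response=partial | Treatment ∈ {mid, high}) = 0.099/0.295 = 0.3356.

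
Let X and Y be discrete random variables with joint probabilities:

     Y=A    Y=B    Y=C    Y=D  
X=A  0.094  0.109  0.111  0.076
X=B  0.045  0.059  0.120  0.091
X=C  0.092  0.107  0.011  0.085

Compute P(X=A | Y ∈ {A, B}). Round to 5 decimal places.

P(Y=A) = 0.094 + 0.045 + 0.092 = 0.231.
P(Y=B) = 0.109 + 0.059 + 0.107 = 0.275.
P(Y ∈ {A, B}) = 0.231 + 0.275 = 0.506; P(X=A, Y ∈ {A, B}) = 0.094 + 0.109 = 0.203.
P(X=A | Y ∈ {A, B}) = 0.203/0.506 = 0.40119.

0.40119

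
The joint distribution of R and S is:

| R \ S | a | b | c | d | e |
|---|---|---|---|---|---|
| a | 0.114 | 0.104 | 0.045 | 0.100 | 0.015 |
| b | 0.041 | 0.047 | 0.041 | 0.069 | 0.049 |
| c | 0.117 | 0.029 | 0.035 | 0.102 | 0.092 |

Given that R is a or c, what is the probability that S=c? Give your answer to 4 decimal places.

0.1062

P(R=a) = 0.114 + 0.104 + 0.045 + 0.100 + 0.015 = 0.378.
P(R=c) = 0.117 + 0.029 + 0.035 + 0.102 + 0.092 = 0.375.
P(R ∈ {a, c}) = 0.378 + 0.375 = 0.753; P(S=c, R ∈ {a, c}) = 0.045 + 0.035 = 0.080.
P(S=c | R ∈ {a, c}) = 0.080/0.753 = 0.1062.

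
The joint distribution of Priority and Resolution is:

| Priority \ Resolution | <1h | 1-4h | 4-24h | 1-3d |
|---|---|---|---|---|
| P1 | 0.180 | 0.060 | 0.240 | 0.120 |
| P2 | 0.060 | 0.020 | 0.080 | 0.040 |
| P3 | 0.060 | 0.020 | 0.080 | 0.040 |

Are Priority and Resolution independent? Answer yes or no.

yes

Every cell satisfies P(Priority,Resolution) = P(Priority)·P(Resolution). For instance P(Priority=P3) = 0.200, P(Resolution=4-24h) = 0.400, and 0.200×0.400 = 0.080 matches the joint entry. So Priority and Resolution are independent.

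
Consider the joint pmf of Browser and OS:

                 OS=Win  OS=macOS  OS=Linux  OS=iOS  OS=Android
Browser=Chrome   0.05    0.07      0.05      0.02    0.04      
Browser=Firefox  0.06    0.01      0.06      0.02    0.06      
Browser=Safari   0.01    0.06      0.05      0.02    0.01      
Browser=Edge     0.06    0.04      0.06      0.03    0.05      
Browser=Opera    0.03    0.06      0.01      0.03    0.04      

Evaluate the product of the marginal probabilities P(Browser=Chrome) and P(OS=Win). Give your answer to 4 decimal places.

P(Browser=Chrome) = 0.05 + 0.07 + 0.05 + 0.02 + 0.04 = 0.23.
P(OS=Win) = 0.05 + 0.06 + 0.01 + 0.06 + 0.03 = 0.21.
Product: 0.23 × 0.21 = 0.0483.

0.0483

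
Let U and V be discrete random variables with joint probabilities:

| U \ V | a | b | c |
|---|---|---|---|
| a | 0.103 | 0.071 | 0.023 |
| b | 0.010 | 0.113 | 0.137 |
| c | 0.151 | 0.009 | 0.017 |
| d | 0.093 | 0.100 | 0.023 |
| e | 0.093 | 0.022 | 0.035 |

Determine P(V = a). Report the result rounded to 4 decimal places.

0.4500

P(V=a) = 0.103 + 0.010 + 0.151 + 0.093 + 0.093 = 0.450.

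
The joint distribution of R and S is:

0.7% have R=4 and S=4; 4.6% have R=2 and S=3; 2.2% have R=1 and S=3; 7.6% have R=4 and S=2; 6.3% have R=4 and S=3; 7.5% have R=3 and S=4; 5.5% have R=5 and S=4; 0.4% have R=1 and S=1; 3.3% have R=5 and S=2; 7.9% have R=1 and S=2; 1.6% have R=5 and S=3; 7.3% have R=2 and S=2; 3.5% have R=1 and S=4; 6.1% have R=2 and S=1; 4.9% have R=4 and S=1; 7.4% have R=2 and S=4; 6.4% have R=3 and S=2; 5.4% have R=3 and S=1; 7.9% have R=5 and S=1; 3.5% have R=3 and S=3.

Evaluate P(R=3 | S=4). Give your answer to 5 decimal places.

0.30488

P(S=4) = 0.035 + 0.074 + 0.075 + 0.007 + 0.055 = 0.246.
P(R=3 | S=4) = 0.075/0.246 = 0.30488.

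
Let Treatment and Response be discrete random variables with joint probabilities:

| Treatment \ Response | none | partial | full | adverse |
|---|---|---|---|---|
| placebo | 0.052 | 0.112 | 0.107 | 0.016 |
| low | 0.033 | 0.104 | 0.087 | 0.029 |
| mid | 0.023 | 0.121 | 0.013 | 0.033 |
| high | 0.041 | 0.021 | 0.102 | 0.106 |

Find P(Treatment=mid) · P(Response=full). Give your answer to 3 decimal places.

P(Treatment=mid) = 0.023 + 0.121 + 0.013 + 0.033 = 0.190.
P(Response=full) = 0.107 + 0.087 + 0.013 + 0.102 = 0.309.
Product: 0.190 × 0.309 = 0.059.

0.059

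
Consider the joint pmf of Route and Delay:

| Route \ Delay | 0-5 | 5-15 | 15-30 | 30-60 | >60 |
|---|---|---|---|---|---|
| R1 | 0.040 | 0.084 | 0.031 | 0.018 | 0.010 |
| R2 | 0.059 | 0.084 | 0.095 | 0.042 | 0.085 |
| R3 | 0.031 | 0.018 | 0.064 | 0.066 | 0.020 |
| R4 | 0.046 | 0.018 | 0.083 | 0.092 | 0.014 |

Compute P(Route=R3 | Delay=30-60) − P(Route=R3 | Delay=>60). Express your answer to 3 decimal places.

P(Delay=30-60) = 0.018 + 0.042 + 0.066 + 0.092 = 0.218; P(Route=R3 | Delay=30-60) = 0.066/0.218 = 0.3028.
P(Delay=>60) = 0.010 + 0.085 + 0.020 + 0.014 = 0.129; P(Route=R3 | Delay=>60) = 0.020/0.129 = 0.1550.
Difference = 0.148.

0.148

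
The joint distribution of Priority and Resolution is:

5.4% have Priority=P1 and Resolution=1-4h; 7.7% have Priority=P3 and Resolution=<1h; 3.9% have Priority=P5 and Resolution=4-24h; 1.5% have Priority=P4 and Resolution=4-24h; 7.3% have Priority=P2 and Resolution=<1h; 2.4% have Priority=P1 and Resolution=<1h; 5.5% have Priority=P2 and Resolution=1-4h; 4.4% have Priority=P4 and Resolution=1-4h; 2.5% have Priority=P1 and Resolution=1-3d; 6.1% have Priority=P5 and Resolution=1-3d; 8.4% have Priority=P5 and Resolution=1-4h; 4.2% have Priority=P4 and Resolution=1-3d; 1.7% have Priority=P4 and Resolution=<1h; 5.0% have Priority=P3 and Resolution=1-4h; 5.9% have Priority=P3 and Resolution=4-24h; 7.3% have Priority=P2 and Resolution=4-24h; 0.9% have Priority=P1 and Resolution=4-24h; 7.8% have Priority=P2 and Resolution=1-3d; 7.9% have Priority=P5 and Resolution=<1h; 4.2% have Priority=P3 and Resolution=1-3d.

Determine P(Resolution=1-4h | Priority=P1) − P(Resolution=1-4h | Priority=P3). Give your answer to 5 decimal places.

P(Priority=P1) = 0.024 + 0.054 + 0.009 + 0.025 = 0.112; P(Resolution=1-4h | Priority=P1) = 0.054/0.112 = 0.482143.
P(Priority=P3) = 0.077 + 0.050 + 0.059 + 0.042 = 0.228; P(Resolution=1-4h | Priority=P3) = 0.050/0.228 = 0.219298.
Difference = 0.26284.

0.26284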